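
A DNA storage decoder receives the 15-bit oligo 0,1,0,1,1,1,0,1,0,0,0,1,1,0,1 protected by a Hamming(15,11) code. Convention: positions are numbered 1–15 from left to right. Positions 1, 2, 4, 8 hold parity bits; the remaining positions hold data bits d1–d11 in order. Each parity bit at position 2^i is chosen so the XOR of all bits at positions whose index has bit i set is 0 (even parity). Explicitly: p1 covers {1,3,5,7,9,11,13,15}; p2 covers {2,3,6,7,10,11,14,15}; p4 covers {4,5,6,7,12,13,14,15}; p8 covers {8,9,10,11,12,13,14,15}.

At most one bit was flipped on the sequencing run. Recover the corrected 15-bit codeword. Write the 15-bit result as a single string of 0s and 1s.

s1 (pos 1,3,5,7,9,11,13,15): 0⊕0⊕1⊕0⊕0⊕0⊕1⊕1 = 1
s2 (pos 2,3,6,7,10,11,14,15): 1⊕0⊕1⊕0⊕0⊕0⊕0⊕1 = 1
s4 (pos 4,5,6,7,12,13,14,15): 1⊕1⊕1⊕0⊕1⊕1⊕0⊕1 = 0
s8 (pos 8,9,10,11,12,13,14,15): 1⊕0⊕0⊕0⊕1⊕1⊕0⊕1 = 0
Syndrome s8…s1 = 0011 → error at position 3.
Flip position 3: 010111010001101 → 011111010001101

011111010001101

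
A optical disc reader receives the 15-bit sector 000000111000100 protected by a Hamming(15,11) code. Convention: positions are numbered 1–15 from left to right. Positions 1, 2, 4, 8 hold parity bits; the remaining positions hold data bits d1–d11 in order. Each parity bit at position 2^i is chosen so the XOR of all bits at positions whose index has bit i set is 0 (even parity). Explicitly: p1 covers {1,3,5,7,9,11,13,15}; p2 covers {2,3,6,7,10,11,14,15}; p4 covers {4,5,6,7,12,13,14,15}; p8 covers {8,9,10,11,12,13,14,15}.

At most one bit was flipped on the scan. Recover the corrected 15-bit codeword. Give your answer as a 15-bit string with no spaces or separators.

000000111010100

s1 (pos 1,3,5,7,9,11,13,15): 0⊕0⊕0⊕1⊕1⊕0⊕1⊕0 = 1
s2 (pos 2,3,6,7,10,11,14,15): 0⊕0⊕0⊕1⊕0⊕0⊕0⊕0 = 1
s4 (pos 4,5,6,7,12,13,14,15): 0⊕0⊕0⊕1⊕0⊕1⊕0⊕0 = 0
s8 (pos 8,9,10,11,12,13,14,15): 1⊕1⊕0⊕0⊕0⊕1⊕0⊕0 = 1
Syndrome s8…s1 = 1011 → error at position 11.
Flip position 11: 000000111000100 → 000000111010100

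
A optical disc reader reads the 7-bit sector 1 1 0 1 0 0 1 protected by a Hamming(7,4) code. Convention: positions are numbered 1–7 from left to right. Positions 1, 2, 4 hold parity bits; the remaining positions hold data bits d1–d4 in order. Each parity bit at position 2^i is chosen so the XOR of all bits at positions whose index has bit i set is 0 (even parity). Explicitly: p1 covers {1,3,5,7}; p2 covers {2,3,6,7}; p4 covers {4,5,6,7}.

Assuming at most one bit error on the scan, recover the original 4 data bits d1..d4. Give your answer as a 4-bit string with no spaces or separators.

0001

s1 (pos 1,3,5,7): 1⊕0⊕0⊕1 = 0
s2 (pos 2,3,6,7): 1⊕0⊕0⊕1 = 0
s4 (pos 4,5,6,7): 1⊕0⊕0⊕1 = 0
Syndrome s4…s1 = 000 → no error.
Read data bits from positions 3,5,6,7: 0001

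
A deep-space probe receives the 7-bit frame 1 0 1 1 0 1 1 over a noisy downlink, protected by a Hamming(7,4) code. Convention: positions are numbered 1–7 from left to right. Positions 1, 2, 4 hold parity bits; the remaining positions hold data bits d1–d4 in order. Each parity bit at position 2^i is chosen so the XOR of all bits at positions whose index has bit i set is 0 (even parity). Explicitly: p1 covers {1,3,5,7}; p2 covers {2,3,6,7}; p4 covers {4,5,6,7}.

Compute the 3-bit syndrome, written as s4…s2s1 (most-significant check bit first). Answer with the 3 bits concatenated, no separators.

s1 (pos 1,3,5,7): 1⊕1⊕0⊕1 = 1
s2 (pos 2,3,6,7): 0⊕1⊕1⊕1 = 1
s4 (pos 4,5,6,7): 1⊕0⊕1⊕1 = 1
Syndrome s4…s1 = 111 → error at position 7.

111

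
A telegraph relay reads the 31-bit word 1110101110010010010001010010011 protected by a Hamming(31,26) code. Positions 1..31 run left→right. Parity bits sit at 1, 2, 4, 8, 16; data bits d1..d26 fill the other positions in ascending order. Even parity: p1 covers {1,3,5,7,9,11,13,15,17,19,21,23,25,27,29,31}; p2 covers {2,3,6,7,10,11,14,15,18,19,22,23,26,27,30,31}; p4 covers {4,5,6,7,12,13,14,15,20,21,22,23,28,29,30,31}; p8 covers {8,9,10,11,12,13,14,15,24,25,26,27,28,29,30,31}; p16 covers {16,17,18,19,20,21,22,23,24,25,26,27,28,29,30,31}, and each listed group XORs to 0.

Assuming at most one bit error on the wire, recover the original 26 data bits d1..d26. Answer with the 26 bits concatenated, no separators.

11111001001010001010010011

s1 (pos 1,3,5,7,9,11,13,15,17,19,21,23,25,27,29,31): 1⊕1⊕1⊕1⊕1⊕0⊕0⊕1⊕0⊕0⊕0⊕0⊕0⊕1⊕0⊕1 = 0
s2 (pos 2,3,6,7,10,11,14,15,18,19,22,23,26,27,30,31): 1⊕1⊕0⊕1⊕0⊕0⊕0⊕1⊕1⊕0⊕1⊕0⊕0⊕1⊕1⊕1 = 1
s4 (pos 4,5,6,7,12,13,14,15,20,21,22,23,28,29,30,31): 0⊕1⊕0⊕1⊕1⊕0⊕0⊕1⊕0⊕0⊕1⊕0⊕0⊕0⊕1⊕1 = 1
s8 (pos 8,9,10,11,12,13,14,15,24,25,26,27,28,29,30,31): 1⊕1⊕0⊕0⊕1⊕0⊕0⊕1⊕1⊕0⊕0⊕1⊕0⊕0⊕1⊕1 = 0
s16 (pos 16,17,18,19,20,21,22,23,24,25,26,27,28,29,30,31): 0⊕0⊕1⊕0⊕0⊕0⊕1⊕0⊕1⊕0⊕0⊕1⊕0⊕0⊕1⊕1 = 0
Syndrome s16…s1 = 00110 → error at position 6.
Flip position 6: 1110101110010010010001010010011 → 1110111110010010010001010010011
Read data bits from positions 3,5,6,7,9,10,11,12,13,14,15,17,18,19,20,21,22,23,24,25,26,27,28,29,30,31: 11111001001010001010010011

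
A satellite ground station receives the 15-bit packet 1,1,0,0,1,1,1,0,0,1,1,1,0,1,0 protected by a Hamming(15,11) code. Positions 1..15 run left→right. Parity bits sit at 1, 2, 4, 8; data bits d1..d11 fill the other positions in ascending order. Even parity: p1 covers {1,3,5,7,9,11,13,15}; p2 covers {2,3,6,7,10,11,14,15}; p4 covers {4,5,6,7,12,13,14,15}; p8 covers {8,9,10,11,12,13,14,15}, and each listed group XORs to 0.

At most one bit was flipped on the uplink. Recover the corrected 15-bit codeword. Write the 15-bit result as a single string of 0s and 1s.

110111100111010

s1 (pos 1,3,5,7,9,11,13,15): 1⊕0⊕1⊕1⊕0⊕1⊕0⊕0 = 0
s2 (pos 2,3,6,7,10,11,14,15): 1⊕0⊕1⊕1⊕1⊕1⊕1⊕0 = 0
s4 (pos 4,5,6,7,12,13,14,15): 0⊕1⊕1⊕1⊕1⊕0⊕1⊕0 = 1
s8 (pos 8,9,10,11,12,13,14,15): 0⊕0⊕1⊕1⊕1⊕0⊕1⊕0 = 0
Syndrome s8…s1 = 0100 → error at position 4.
Flip position 4: 110011100111010 → 110111100111010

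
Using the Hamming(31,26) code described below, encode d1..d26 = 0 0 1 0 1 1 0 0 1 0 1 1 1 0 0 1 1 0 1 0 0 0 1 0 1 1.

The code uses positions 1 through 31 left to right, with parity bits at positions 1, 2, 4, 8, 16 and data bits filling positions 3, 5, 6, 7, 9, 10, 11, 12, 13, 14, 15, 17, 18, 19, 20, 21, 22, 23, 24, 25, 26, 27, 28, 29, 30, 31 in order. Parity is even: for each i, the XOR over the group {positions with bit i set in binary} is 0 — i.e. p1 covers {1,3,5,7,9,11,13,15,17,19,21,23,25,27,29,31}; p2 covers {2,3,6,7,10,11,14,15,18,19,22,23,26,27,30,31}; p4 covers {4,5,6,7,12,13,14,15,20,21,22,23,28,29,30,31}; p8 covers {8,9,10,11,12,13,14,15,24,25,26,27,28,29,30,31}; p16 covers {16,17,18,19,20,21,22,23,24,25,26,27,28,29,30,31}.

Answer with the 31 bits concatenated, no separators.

0100010011001010110011010001011

Place data at non-parity positions: p1 p2 0 p4 0 1 0 p8 1 1 0 0 1 0 1 p16 1 1 0 0 1 1 0 1 0 0 0 1 0 1 1
p1 (pos 1,3,5,7,9,11,13,15,17,19,21,23,25,27,29,31): XOR of data positions = 0⊕0⊕0⊕1⊕0⊕1⊕1⊕1⊕0⊕1⊕0⊕0⊕0⊕0⊕1 = 0
p2 (pos 2,3,6,7,10,11,14,15,18,19,22,23,26,27,30,31): XOR of data positions = 0⊕1⊕0⊕1⊕0⊕0⊕1⊕1⊕0⊕1⊕0⊕0⊕0⊕1⊕1 = 1
p4 (pos 4,5,6,7,12,13,14,15,20,21,22,23,28,29,30,31): XOR of data positions = 0⊕1⊕0⊕0⊕1⊕0⊕1⊕0⊕1⊕1⊕0⊕1⊕0⊕1⊕1 = 0
p8 (pos 8,9,10,11,12,13,14,15,24,25,26,27,28,29,30,31): XOR of data positions = 1⊕1⊕0⊕0⊕1⊕0⊕1⊕1⊕0⊕0⊕0⊕1⊕0⊕1⊕1 = 0
p16 (pos 16,17,18,19,20,21,22,23,24,25,26,27,28,29,30,31): XOR of data positions = 1⊕1⊕0⊕0⊕1⊕1⊕0⊕1⊕0⊕0⊕0⊕1⊕0⊕1⊕1 = 0
Codeword: 0100010011001010110011010001011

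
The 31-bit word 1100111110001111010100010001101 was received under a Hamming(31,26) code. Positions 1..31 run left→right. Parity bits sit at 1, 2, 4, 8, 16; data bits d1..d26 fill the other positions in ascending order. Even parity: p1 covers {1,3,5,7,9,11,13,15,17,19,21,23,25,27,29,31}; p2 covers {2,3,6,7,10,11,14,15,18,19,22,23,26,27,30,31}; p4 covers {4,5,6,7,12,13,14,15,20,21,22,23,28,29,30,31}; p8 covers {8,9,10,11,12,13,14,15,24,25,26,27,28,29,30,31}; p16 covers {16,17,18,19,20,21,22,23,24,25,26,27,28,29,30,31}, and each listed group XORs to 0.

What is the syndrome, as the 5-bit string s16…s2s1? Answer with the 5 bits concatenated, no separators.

s1 (pos 1,3,5,7,9,11,13,15,17,19,21,23,25,27,29,31): 1⊕0⊕1⊕1⊕1⊕0⊕1⊕1⊕0⊕0⊕0⊕0⊕0⊕0⊕1⊕1 = 0
s2 (pos 2,3,6,7,10,11,14,15,18,19,22,23,26,27,30,31): 1⊕0⊕1⊕1⊕0⊕0⊕1⊕1⊕1⊕0⊕0⊕0⊕0⊕0⊕0⊕1 = 1
s4 (pos 4,5,6,7,12,13,14,15,20,21,22,23,28,29,30,31): 0⊕1⊕1⊕1⊕0⊕1⊕1⊕1⊕1⊕0⊕0⊕0⊕1⊕1⊕0⊕1 = 0
s8 (pos 8,9,10,11,12,13,14,15,24,25,26,27,28,29,30,31): 1⊕1⊕0⊕0⊕0⊕1⊕1⊕1⊕1⊕0⊕0⊕0⊕1⊕1⊕0⊕1 = 1
s16 (pos 16,17,18,19,20,21,22,23,24,25,26,27,28,29,30,31): 1⊕0⊕1⊕0⊕1⊕0⊕0⊕0⊕1⊕0⊕0⊕0⊕1⊕1⊕0⊕1 = 1
Syndrome s16…s1 = 11010 → error at position 26.

11010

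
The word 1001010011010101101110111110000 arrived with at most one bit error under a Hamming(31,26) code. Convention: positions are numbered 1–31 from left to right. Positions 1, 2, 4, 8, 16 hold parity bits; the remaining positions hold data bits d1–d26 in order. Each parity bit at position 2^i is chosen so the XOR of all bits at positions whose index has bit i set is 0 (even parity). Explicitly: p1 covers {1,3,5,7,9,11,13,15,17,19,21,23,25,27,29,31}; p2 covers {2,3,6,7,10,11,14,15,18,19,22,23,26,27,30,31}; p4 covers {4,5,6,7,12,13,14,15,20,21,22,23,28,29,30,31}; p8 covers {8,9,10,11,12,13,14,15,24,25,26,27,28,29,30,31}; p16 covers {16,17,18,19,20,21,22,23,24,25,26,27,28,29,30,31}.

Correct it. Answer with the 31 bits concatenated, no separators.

s1 (pos 1,3,5,7,9,11,13,15,17,19,21,23,25,27,29,31): 1⊕0⊕0⊕0⊕1⊕0⊕0⊕0⊕1⊕1⊕1⊕1⊕1⊕1⊕0⊕0 = 0
s2 (pos 2,3,6,7,10,11,14,15,18,19,22,23,26,27,30,31): 0⊕0⊕1⊕0⊕1⊕0⊕1⊕0⊕0⊕1⊕0⊕1⊕1⊕1⊕0⊕0 = 1
s4 (pos 4,5,6,7,12,13,14,15,20,21,22,23,28,29,30,31): 1⊕0⊕1⊕0⊕1⊕0⊕1⊕0⊕1⊕1⊕0⊕1⊕0⊕0⊕0⊕0 = 1
s8 (pos 8,9,10,11,12,13,14,15,24,25,26,27,28,29,30,31): 0⊕1⊕1⊕0⊕1⊕0⊕1⊕0⊕1⊕1⊕1⊕1⊕0⊕0⊕0⊕0 = 0
s16 (pos 16,17,18,19,20,21,22,23,24,25,26,27,28,29,30,31): 1⊕1⊕0⊕1⊕1⊕1⊕0⊕1⊕1⊕1⊕1⊕1⊕0⊕0⊕0⊕0 = 0
Syndrome s16…s1 = 00110 → error at position 6.
Flip position 6: 1001010011010101101110111110000 → 1001000011010101101110111110000

1001000011010101101110111110000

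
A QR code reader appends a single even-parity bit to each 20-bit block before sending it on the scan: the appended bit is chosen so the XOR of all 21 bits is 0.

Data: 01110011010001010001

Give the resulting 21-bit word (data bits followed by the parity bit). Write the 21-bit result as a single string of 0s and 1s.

011100110100010100011

XOR of the 20 data bits: 0⊕1⊕1⊕1⊕0⊕0⊕1⊕1⊕0⊕1⊕0⊕0⊕0⊕1⊕0⊕1⊕0⊕0⊕0⊕1 = 1
Parity bit = 1 (so all 21 bits XOR to 0).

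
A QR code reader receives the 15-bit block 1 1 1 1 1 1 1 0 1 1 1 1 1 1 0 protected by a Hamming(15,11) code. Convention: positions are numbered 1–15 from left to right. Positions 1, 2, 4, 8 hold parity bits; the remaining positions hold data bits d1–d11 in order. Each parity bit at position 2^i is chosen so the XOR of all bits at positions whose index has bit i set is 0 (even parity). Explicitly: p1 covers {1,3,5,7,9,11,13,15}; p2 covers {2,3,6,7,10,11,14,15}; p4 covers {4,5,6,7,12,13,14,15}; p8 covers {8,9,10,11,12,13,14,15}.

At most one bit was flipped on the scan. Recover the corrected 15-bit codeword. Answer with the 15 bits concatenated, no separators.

s1 (pos 1,3,5,7,9,11,13,15): 1⊕1⊕1⊕1⊕1⊕1⊕1⊕0 = 1
s2 (pos 2,3,6,7,10,11,14,15): 1⊕1⊕1⊕1⊕1⊕1⊕1⊕0 = 1
s4 (pos 4,5,6,7,12,13,14,15): 1⊕1⊕1⊕1⊕1⊕1⊕1⊕0 = 1
s8 (pos 8,9,10,11,12,13,14,15): 0⊕1⊕1⊕1⊕1⊕1⊕1⊕0 = 0
Syndrome s8…s1 = 0111 → error at position 7.
Flip position 7: 111111101111110 → 111111001111110

111111001111110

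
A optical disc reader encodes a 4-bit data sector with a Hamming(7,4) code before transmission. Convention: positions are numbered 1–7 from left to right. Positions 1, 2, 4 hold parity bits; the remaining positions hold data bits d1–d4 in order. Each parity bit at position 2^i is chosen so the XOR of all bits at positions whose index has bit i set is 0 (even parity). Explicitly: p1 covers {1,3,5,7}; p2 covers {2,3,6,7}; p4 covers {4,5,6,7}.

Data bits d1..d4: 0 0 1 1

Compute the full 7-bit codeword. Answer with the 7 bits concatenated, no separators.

Place data at non-parity positions: p1 p2 0 p4 0 1 1
p1 (pos 1,3,5,7): XOR of data positions = 0⊕0⊕1 = 1
p2 (pos 2,3,6,7): XOR of data positions = 0⊕1⊕1 = 0
p4 (pos 4,5,6,7): XOR of data positions = 0⊕1⊕1 = 0
Codeword: 1000011

1000011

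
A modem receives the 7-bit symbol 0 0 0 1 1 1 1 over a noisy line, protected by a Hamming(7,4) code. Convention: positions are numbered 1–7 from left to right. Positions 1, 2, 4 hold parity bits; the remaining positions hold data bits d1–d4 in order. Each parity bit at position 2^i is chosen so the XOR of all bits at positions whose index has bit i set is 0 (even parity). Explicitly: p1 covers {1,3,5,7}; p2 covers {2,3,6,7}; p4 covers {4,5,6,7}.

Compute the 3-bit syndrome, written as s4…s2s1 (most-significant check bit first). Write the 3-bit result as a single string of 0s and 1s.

000

s1 (pos 1,3,5,7): 0⊕0⊕1⊕1 = 0
s2 (pos 2,3,6,7): 0⊕0⊕1⊕1 = 0
s4 (pos 4,5,6,7): 1⊕1⊕1⊕1 = 0
Syndrome s4…s1 = 000 → no error.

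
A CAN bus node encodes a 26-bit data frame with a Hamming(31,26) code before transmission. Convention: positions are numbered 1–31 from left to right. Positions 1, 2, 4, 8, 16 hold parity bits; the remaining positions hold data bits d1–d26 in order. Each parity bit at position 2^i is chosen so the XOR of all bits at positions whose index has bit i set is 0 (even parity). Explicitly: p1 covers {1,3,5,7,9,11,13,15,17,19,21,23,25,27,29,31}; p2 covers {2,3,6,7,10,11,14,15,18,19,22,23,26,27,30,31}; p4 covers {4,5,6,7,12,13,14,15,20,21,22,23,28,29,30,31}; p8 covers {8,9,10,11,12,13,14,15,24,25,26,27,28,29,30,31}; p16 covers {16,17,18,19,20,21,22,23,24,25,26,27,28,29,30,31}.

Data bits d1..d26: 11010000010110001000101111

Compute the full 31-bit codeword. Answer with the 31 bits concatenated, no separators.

0010101000000100110001000101111

Place data at non-parity positions: p1 p2 1 p4 1 0 1 p8 0 0 0 0 0 1 0 p16 1 1 0 0 0 1 0 0 0 1 0 1 1 1 1
p1 (pos 1,3,5,7,9,11,13,15,17,19,21,23,25,27,29,31): XOR of data positions = 1⊕1⊕1⊕0⊕0⊕0⊕0⊕1⊕0⊕0⊕0⊕0⊕0⊕1⊕1 = 0
p2 (pos 2,3,6,7,10,11,14,15,18,19,22,23,26,27,30,31): XOR of data positions = 1⊕0⊕1⊕0⊕0⊕1⊕0⊕1⊕0⊕1⊕0⊕1⊕0⊕1⊕1 = 0
p4 (pos 4,5,6,7,12,13,14,15,20,21,22,23,28,29,30,31): XOR of data positions = 1⊕0⊕1⊕0⊕0⊕1⊕0⊕0⊕0⊕1⊕0⊕1⊕1⊕1⊕1 = 0
p8 (pos 8,9,10,11,12,13,14,15,24,25,26,27,28,29,30,31): XOR of data positions = 0⊕0⊕0⊕0⊕0⊕1⊕0⊕0⊕0⊕1⊕0⊕1⊕1⊕1⊕1 = 0
p16 (pos 16,17,18,19,20,21,22,23,24,25,26,27,28,29,30,31): XOR of data positions = 1⊕1⊕0⊕0⊕0⊕1⊕0⊕0⊕0⊕1⊕0⊕1⊕1⊕1⊕1 = 0
Codeword: 0010101000000100110001000101111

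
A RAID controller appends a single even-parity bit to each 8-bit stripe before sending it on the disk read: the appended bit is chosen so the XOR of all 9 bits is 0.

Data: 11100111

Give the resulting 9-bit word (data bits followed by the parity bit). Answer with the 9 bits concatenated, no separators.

XOR of the 8 data bits: 1⊕1⊕1⊕0⊕0⊕1⊕1⊕1 = 0
Parity bit = 0 (so all 9 bits XOR to 0).

111001110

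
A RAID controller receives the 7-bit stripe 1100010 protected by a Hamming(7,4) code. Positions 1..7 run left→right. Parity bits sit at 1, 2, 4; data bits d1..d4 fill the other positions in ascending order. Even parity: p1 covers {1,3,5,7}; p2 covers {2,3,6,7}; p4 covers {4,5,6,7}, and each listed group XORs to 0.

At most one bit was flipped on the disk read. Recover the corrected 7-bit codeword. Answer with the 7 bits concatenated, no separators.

1100110

s1 (pos 1,3,5,7): 1⊕0⊕0⊕0 = 1
s2 (pos 2,3,6,7): 1⊕0⊕1⊕0 = 0
s4 (pos 4,5,6,7): 0⊕0⊕1⊕0 = 1
Syndrome s4…s1 = 101 → error at position 5.
Flip position 5: 1100010 → 1100110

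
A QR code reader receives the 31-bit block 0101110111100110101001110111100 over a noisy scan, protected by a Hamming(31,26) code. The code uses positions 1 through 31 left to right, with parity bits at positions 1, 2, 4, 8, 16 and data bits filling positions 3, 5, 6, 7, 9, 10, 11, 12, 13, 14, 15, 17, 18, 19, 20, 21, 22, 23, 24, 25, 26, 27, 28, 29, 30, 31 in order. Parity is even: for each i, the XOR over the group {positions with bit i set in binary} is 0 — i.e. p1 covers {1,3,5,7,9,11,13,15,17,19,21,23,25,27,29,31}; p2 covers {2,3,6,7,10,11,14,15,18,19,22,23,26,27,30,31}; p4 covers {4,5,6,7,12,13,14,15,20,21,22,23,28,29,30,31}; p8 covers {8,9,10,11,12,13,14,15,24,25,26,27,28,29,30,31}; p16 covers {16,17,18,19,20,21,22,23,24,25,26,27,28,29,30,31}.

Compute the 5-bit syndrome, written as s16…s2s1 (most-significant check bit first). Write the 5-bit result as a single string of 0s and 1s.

s1 (pos 1,3,5,7,9,11,13,15,17,19,21,23,25,27,29,31): 0⊕0⊕1⊕0⊕1⊕1⊕0⊕1⊕1⊕1⊕0⊕1⊕0⊕1⊕1⊕0 = 1
s2 (pos 2,3,6,7,10,11,14,15,18,19,22,23,26,27,30,31): 1⊕0⊕1⊕0⊕1⊕1⊕1⊕1⊕0⊕1⊕1⊕1⊕1⊕1⊕0⊕0 = 1
s4 (pos 4,5,6,7,12,13,14,15,20,21,22,23,28,29,30,31): 1⊕1⊕1⊕0⊕0⊕0⊕1⊕1⊕0⊕0⊕1⊕1⊕1⊕1⊕0⊕0 = 1
s8 (pos 8,9,10,11,12,13,14,15,24,25,26,27,28,29,30,31): 1⊕1⊕1⊕1⊕0⊕0⊕1⊕1⊕1⊕0⊕1⊕1⊕1⊕1⊕0⊕0 = 1
s16 (pos 16,17,18,19,20,21,22,23,24,25,26,27,28,29,30,31): 0⊕1⊕0⊕1⊕0⊕0⊕1⊕1⊕1⊕0⊕1⊕1⊕1⊕1⊕0⊕0 = 1
Syndrome s16…s1 = 11111 → error at position 31.

11111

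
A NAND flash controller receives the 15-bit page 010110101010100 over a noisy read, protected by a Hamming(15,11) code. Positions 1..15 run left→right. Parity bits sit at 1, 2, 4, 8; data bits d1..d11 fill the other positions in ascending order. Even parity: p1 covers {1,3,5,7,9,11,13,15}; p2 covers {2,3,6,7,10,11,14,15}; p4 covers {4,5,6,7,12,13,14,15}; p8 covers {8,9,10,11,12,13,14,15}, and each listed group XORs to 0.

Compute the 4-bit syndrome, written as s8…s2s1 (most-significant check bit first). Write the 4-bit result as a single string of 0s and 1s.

1011

s1 (pos 1,3,5,7,9,11,13,15): 0⊕0⊕1⊕1⊕1⊕1⊕1⊕0 = 1
s2 (pos 2,3,6,7,10,11,14,15): 1⊕0⊕0⊕1⊕0⊕1⊕0⊕0 = 1
s4 (pos 4,5,6,7,12,13,14,15): 1⊕1⊕0⊕1⊕0⊕1⊕0⊕0 = 0
s8 (pos 8,9,10,11,12,13,14,15): 0⊕1⊕0⊕1⊕0⊕1⊕0⊕0 = 1
Syndrome s8…s1 = 1011 → error at position 11.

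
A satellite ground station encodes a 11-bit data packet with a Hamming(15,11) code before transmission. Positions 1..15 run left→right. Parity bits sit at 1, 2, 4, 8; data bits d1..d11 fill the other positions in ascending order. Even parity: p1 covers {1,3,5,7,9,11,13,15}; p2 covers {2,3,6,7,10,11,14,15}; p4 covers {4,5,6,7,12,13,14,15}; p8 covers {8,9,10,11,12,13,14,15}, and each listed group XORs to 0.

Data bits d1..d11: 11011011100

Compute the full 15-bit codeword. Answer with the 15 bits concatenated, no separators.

Place data at non-parity positions: p1 p2 1 p4 1 0 1 p8 1 0 1 1 1 0 0
p1 (pos 1,3,5,7,9,11,13,15): XOR of data positions = 1⊕1⊕1⊕1⊕1⊕1⊕0 = 0
p2 (pos 2,3,6,7,10,11,14,15): XOR of data positions = 1⊕0⊕1⊕0⊕1⊕0⊕0 = 1
p4 (pos 4,5,6,7,12,13,14,15): XOR of data positions = 1⊕0⊕1⊕1⊕1⊕0⊕0 = 0
p8 (pos 8,9,10,11,12,13,14,15): XOR of data positions = 1⊕0⊕1⊕1⊕1⊕0⊕0 = 0
Codeword: 011010101011100

011010101011100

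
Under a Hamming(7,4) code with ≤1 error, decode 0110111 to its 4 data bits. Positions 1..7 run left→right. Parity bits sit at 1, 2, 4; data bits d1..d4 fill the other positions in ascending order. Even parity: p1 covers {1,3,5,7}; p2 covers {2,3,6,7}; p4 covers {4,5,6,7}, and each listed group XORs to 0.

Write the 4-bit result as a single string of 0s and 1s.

1011

s1 (pos 1,3,5,7): 0⊕1⊕1⊕1 = 1
s2 (pos 2,3,6,7): 1⊕1⊕1⊕1 = 0
s4 (pos 4,5,6,7): 0⊕1⊕1⊕1 = 1
Syndrome s4…s1 = 101 → error at position 5.
Flip position 5: 0110111 → 0110011
Read data bits from positions 3,5,6,7: 1011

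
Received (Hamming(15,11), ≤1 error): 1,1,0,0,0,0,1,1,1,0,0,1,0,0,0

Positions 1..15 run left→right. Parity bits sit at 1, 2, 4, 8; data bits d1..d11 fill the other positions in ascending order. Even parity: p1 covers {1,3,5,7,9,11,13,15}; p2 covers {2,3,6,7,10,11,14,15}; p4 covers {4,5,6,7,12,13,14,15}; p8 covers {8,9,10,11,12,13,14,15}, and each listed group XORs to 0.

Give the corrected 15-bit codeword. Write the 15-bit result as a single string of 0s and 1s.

110000110001000

s1 (pos 1,3,5,7,9,11,13,15): 1⊕0⊕0⊕1⊕1⊕0⊕0⊕0 = 1
s2 (pos 2,3,6,7,10,11,14,15): 1⊕0⊕0⊕1⊕0⊕0⊕0⊕0 = 0
s4 (pos 4,5,6,7,12,13,14,15): 0⊕0⊕0⊕1⊕1⊕0⊕0⊕0 = 0
s8 (pos 8,9,10,11,12,13,14,15): 1⊕1⊕0⊕0⊕1⊕0⊕0⊕0 = 1
Syndrome s8…s1 = 1001 → error at position 9.
Flip position 9: 110000111001000 → 110000110001000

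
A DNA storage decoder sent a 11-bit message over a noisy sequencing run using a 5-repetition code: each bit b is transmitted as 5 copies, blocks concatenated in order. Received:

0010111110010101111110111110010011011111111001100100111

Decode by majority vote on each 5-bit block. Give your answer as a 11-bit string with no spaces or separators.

01011101111

Block 1 (00101): 2 ones → 0
Block 2 (11110): 4 ones → 1
Block 3 (01010): 2 ones → 0
Block 4 (11111): 5 ones → 1
Block 5 (10111): 4 ones → 1
Block 6 (11001): 3 ones → 1
Block 7 (00110): 2 ones → 0
Block 8 (11111): 5 ones → 1
Block 9 (11100): 3 ones → 1
Block 10 (11001): 3 ones → 1
Block 11 (00111): 3 ones → 1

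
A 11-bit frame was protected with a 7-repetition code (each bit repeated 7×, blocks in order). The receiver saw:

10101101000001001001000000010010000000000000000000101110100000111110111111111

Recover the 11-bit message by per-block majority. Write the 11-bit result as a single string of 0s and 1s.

Block 1 (1010110): 4 ones → 1
Block 2 (1000001): 2 ones → 0
Block 3 (0010010): 2 ones → 0
Block 4 (0000001): 1 one → 0
Block 5 (0010000): 1 one → 0
Block 6 (0000000): 0 ones → 0
Block 7 (0000000): 0 ones → 0
Block 8 (0101110): 4 ones → 1
Block 9 (1000001): 2 ones → 0
Block 10 (1111011): 6 ones → 1
Block 11 (1111111): 7 ones → 1

10000001011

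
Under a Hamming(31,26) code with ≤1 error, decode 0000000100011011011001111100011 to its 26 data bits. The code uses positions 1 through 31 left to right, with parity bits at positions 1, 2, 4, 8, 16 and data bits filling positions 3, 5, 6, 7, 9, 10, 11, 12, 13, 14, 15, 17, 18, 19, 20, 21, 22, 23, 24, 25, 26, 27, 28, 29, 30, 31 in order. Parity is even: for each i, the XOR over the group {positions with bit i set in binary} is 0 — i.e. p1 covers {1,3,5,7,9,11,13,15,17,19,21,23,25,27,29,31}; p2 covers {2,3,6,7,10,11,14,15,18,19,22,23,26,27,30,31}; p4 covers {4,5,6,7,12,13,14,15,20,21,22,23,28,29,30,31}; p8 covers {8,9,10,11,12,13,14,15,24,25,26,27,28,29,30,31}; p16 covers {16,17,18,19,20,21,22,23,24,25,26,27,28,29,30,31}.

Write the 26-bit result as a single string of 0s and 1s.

s1 (pos 1,3,5,7,9,11,13,15,17,19,21,23,25,27,29,31): 0⊕0⊕0⊕0⊕0⊕0⊕1⊕1⊕0⊕1⊕0⊕1⊕1⊕0⊕0⊕1 = 0
s2 (pos 2,3,6,7,10,11,14,15,18,19,22,23,26,27,30,31): 0⊕0⊕0⊕0⊕0⊕0⊕0⊕1⊕1⊕1⊕1⊕1⊕1⊕0⊕1⊕1 = 0
s4 (pos 4,5,6,7,12,13,14,15,20,21,22,23,28,29,30,31): 0⊕0⊕0⊕0⊕1⊕1⊕0⊕1⊕0⊕0⊕1⊕1⊕0⊕0⊕1⊕1 = 1
s8 (pos 8,9,10,11,12,13,14,15,24,25,26,27,28,29,30,31): 1⊕0⊕0⊕0⊕1⊕1⊕0⊕1⊕1⊕1⊕1⊕0⊕0⊕0⊕1⊕1 = 1
s16 (pos 16,17,18,19,20,21,22,23,24,25,26,27,28,29,30,31): 1⊕0⊕1⊕1⊕0⊕0⊕1⊕1⊕1⊕1⊕1⊕0⊕0⊕0⊕1⊕1 = 0
Syndrome s16…s1 = 01100 → error at position 12.
Flip position 12: 0000000100011011011001111100011 → 0000000100001011011001111100011
Read data bits from positions 3,5,6,7,9,10,11,12,13,14,15,17,18,19,20,21,22,23,24,25,26,27,28,29,30,31: 00000000101011001111100011

00000000101011001111100011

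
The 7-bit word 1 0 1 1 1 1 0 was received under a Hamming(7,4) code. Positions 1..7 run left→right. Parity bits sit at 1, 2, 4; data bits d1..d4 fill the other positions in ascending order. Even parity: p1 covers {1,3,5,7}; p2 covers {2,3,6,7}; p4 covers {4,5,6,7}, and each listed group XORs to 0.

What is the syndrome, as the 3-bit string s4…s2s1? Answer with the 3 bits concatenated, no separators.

101

s1 (pos 1,3,5,7): 1⊕1⊕1⊕0 = 1
s2 (pos 2,3,6,7): 0⊕1⊕1⊕0 = 0
s4 (pos 4,5,6,7): 1⊕1⊕1⊕0 = 1
Syndrome s4…s1 = 101 → error at position 5.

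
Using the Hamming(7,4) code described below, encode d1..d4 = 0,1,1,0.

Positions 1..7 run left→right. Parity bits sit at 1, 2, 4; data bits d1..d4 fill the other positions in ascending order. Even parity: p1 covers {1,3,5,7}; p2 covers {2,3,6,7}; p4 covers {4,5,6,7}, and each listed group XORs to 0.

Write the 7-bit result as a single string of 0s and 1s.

1100110

Place data at non-parity positions: p1 p2 0 p4 1 1 0
p1 (pos 1,3,5,7): XOR of data positions = 0⊕1⊕0 = 1
p2 (pos 2,3,6,7): XOR of data positions = 0⊕1⊕0 = 1
p4 (pos 4,5,6,7): XOR of data positions = 1⊕1⊕0 = 0
Codeword: 1100110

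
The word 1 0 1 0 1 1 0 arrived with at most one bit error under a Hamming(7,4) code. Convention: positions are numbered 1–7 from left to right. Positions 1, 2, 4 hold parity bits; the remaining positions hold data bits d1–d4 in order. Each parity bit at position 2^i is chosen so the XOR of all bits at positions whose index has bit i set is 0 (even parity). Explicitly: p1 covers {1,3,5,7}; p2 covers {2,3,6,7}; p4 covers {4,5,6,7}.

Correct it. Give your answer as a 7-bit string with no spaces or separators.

s1 (pos 1,3,5,7): 1⊕1⊕1⊕0 = 1
s2 (pos 2,3,6,7): 0⊕1⊕1⊕0 = 0
s4 (pos 4,5,6,7): 0⊕1⊕1⊕0 = 0
Syndrome s4…s1 = 001 → error at position 1.
Flip position 1: 1010110 → 0010110

0010110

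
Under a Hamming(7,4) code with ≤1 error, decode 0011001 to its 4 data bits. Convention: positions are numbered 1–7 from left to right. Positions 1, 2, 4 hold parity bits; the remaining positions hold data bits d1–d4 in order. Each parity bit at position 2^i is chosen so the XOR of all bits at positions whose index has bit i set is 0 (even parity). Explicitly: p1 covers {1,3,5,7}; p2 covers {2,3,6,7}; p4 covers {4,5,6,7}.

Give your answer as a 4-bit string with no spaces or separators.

s1 (pos 1,3,5,7): 0⊕1⊕0⊕1 = 0
s2 (pos 2,3,6,7): 0⊕1⊕0⊕1 = 0
s4 (pos 4,5,6,7): 1⊕0⊕0⊕1 = 0
Syndrome s4…s1 = 000 → no error.
Read data bits from positions 3,5,6,7: 1001

1001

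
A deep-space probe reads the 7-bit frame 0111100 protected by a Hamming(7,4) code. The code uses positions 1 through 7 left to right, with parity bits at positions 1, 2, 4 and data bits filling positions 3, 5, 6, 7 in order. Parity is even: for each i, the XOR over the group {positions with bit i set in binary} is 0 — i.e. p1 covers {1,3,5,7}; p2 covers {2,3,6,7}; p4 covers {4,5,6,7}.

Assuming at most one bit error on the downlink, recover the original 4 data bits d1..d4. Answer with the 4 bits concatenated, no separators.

1100

s1 (pos 1,3,5,7): 0⊕1⊕1⊕0 = 0
s2 (pos 2,3,6,7): 1⊕1⊕0⊕0 = 0
s4 (pos 4,5,6,7): 1⊕1⊕0⊕0 = 0
Syndrome s4…s1 = 000 → no error.
Read data bits from positions 3,5,6,7: 1100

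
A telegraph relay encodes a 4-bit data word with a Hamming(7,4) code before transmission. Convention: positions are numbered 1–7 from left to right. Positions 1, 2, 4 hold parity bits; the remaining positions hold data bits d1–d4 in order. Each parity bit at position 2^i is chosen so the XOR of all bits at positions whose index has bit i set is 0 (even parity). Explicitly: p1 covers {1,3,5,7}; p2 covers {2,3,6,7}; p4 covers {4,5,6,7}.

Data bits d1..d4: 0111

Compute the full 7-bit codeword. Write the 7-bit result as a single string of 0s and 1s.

Place data at non-parity positions: p1 p2 0 p4 1 1 1
p1 (pos 1,3,5,7): XOR of data positions = 0⊕1⊕1 = 0
p2 (pos 2,3,6,7): XOR of data positions = 0⊕1⊕1 = 0
p4 (pos 4,5,6,7): XOR of data positions = 1⊕1⊕1 = 1
Codeword: 0001111

0001111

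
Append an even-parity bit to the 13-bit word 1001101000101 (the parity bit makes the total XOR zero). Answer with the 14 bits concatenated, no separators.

XOR of the 13 data bits: 1⊕0⊕0⊕1⊕1⊕0⊕1⊕0⊕0⊕0⊕1⊕0⊕1 = 0
Parity bit = 0 (so all 14 bits XOR to 0).

10011010001010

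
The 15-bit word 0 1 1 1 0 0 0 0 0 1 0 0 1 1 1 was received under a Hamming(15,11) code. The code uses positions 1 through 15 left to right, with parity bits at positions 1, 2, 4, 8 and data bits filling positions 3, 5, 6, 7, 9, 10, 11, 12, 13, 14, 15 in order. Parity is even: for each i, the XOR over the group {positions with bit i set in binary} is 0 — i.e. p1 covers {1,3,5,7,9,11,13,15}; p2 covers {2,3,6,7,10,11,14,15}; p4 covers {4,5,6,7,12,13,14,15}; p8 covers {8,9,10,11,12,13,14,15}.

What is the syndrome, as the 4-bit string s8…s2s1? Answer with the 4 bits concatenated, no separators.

s1 (pos 1,3,5,7,9,11,13,15): 0⊕1⊕0⊕0⊕0⊕0⊕1⊕1 = 1
s2 (pos 2,3,6,7,10,11,14,15): 1⊕1⊕0⊕0⊕1⊕0⊕1⊕1 = 1
s4 (pos 4,5,6,7,12,13,14,15): 1⊕0⊕0⊕0⊕0⊕1⊕1⊕1 = 0
s8 (pos 8,9,10,11,12,13,14,15): 0⊕0⊕1⊕0⊕0⊕1⊕1⊕1 = 0
Syndrome s8…s1 = 0011 → error at position 3.

0011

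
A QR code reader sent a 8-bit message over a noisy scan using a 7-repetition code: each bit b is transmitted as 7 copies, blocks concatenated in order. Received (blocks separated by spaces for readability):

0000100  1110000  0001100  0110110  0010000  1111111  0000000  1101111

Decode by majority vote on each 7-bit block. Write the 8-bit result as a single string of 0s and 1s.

Block 1 (0000100): 1 one → 0
Block 2 (1110000): 3 ones → 0
Block 3 (0001100): 2 ones → 0
Block 4 (0110110): 4 ones → 1
Block 5 (0010000): 1 one → 0
Block 6 (1111111): 7 ones → 1
Block 7 (0000000): 0 ones → 0
Block 8 (1101111): 6 ones → 1

00010101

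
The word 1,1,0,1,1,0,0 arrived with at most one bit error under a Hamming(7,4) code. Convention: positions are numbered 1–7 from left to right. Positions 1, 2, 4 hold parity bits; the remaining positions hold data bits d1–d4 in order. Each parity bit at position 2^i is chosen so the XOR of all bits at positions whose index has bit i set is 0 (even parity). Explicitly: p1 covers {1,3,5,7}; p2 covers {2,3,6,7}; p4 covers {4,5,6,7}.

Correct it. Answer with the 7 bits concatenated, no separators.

1001100

s1 (pos 1,3,5,7): 1⊕0⊕1⊕0 = 0
s2 (pos 2,3,6,7): 1⊕0⊕0⊕0 = 1
s4 (pos 4,5,6,7): 1⊕1⊕0⊕0 = 0
Syndrome s4…s1 = 010 → error at position 2.
Flip position 2: 1101100 → 1001100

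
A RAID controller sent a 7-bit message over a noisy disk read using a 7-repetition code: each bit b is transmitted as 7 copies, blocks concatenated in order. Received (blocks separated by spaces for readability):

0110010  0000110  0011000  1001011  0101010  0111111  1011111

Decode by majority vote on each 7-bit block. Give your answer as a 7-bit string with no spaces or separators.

Block 1 (0110010): 3 ones → 0
Block 2 (0000110): 2 ones → 0
Block 3 (0011000): 2 ones → 0
Block 4 (1001011): 4 ones → 1
Block 5 (0101010): 3 ones → 0
Block 6 (0111111): 6 ones → 1
Block 7 (1011111): 6 ones → 1

0001011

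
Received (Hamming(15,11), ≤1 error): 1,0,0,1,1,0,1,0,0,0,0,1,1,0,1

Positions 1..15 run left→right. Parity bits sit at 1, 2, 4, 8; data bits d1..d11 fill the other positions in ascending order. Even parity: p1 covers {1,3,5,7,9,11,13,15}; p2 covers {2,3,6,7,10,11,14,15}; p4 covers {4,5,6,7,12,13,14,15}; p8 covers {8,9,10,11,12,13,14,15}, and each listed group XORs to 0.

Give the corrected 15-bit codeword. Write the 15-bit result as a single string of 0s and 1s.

100110101001101

s1 (pos 1,3,5,7,9,11,13,15): 1⊕0⊕1⊕1⊕0⊕0⊕1⊕1 = 1
s2 (pos 2,3,6,7,10,11,14,15): 0⊕0⊕0⊕1⊕0⊕0⊕0⊕1 = 0
s4 (pos 4,5,6,7,12,13,14,15): 1⊕1⊕0⊕1⊕1⊕1⊕0⊕1 = 0
s8 (pos 8,9,10,11,12,13,14,15): 0⊕0⊕0⊕0⊕1⊕1⊕0⊕1 = 1
Syndrome s8…s1 = 1001 → error at position 9.
Flip position 9: 100110100001101 → 100110101001101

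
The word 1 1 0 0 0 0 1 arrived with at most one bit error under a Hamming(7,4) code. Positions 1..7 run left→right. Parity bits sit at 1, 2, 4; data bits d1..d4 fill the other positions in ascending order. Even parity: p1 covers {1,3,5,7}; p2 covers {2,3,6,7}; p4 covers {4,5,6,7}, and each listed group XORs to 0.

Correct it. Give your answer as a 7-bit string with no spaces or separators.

1101001

s1 (pos 1,3,5,7): 1⊕0⊕0⊕1 = 0
s2 (pos 2,3,6,7): 1⊕0⊕0⊕1 = 0
s4 (pos 4,5,6,7): 0⊕0⊕0⊕1 = 1
Syndrome s4…s1 = 100 → error at position 4.
Flip position 4: 1100001 → 1101001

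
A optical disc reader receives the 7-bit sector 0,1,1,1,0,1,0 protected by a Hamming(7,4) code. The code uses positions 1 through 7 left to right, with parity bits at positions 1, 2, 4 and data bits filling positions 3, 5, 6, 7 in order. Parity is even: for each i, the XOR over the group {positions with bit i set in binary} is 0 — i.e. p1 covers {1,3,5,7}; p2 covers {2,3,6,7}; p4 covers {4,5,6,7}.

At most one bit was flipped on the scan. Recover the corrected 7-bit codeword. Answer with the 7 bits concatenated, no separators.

0101010

s1 (pos 1,3,5,7): 0⊕1⊕0⊕0 = 1
s2 (pos 2,3,6,7): 1⊕1⊕1⊕0 = 1
s4 (pos 4,5,6,7): 1⊕0⊕1⊕0 = 0
Syndrome s4…s1 = 011 → error at position 3.
Flip position 3: 0111010 → 0101010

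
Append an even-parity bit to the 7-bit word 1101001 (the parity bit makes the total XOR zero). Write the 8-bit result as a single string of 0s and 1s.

XOR of the 7 data bits: 1⊕1⊕0⊕1⊕0⊕0⊕1 = 0
Parity bit = 0 (so all 8 bits XOR to 0).

11010010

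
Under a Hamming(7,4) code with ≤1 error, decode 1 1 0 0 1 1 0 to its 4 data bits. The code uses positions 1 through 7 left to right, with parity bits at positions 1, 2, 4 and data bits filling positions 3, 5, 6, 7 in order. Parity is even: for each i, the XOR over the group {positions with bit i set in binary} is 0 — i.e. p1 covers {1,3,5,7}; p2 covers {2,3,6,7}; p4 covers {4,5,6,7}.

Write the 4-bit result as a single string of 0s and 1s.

0110

s1 (pos 1,3,5,7): 1⊕0⊕1⊕0 = 0
s2 (pos 2,3,6,7): 1⊕0⊕1⊕0 = 0
s4 (pos 4,5,6,7): 0⊕1⊕1⊕0 = 0
Syndrome s4…s1 = 000 → no error.
Read data bits from positions 3,5,6,7: 0110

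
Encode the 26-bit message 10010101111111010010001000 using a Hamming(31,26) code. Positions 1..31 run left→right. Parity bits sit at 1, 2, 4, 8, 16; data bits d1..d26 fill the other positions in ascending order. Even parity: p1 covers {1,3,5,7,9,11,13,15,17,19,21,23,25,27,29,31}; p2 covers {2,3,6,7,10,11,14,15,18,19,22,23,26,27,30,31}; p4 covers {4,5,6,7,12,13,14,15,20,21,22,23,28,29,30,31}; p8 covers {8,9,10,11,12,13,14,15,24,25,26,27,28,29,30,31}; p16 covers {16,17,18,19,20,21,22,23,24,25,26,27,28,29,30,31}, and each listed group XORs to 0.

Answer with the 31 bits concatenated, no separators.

1111001101011110111010010001000

Place data at non-parity positions: p1 p2 1 p4 0 0 1 p8 0 1 0 1 1 1 1 p16 1 1 1 0 1 0 0 1 0 0 0 1 0 0 0
p1 (pos 1,3,5,7,9,11,13,15,17,19,21,23,25,27,29,31): XOR of data positions = 1⊕0⊕1⊕0⊕0⊕1⊕1⊕1⊕1⊕1⊕0⊕0⊕0⊕0⊕0 = 1
p2 (pos 2,3,6,7,10,11,14,15,18,19,22,23,26,27,30,31): XOR of data positions = 1⊕0⊕1⊕1⊕0⊕1⊕1⊕1⊕1⊕0⊕0⊕0⊕0⊕0⊕0 = 1
p4 (pos 4,5,6,7,12,13,14,15,20,21,22,23,28,29,30,31): XOR of data positions = 0⊕0⊕1⊕1⊕1⊕1⊕1⊕0⊕1⊕0⊕0⊕1⊕0⊕0⊕0 = 1
p8 (pos 8,9,10,11,12,13,14,15,24,25,26,27,28,29,30,31): XOR of data positions = 0⊕1⊕0⊕1⊕1⊕1⊕1⊕1⊕0⊕0⊕0⊕1⊕0⊕0⊕0 = 1
p16 (pos 16,17,18,19,20,21,22,23,24,25,26,27,28,29,30,31): XOR of data positions = 1⊕1⊕1⊕0⊕1⊕0⊕0⊕1⊕0⊕0⊕0⊕1⊕0⊕0⊕0 = 0
Codeword: 1111001101011110111010010001000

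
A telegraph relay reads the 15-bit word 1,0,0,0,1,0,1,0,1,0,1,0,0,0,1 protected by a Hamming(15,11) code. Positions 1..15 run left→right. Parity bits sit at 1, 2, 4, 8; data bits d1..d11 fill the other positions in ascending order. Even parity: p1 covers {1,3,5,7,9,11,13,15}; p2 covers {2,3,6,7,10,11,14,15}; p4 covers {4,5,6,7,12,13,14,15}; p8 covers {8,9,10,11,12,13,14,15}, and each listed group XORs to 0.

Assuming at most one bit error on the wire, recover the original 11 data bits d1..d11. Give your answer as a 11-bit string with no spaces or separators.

s1 (pos 1,3,5,7,9,11,13,15): 1⊕0⊕1⊕1⊕1⊕1⊕0⊕1 = 0
s2 (pos 2,3,6,7,10,11,14,15): 0⊕0⊕0⊕1⊕0⊕1⊕0⊕1 = 1
s4 (pos 4,5,6,7,12,13,14,15): 0⊕1⊕0⊕1⊕0⊕0⊕0⊕1 = 1
s8 (pos 8,9,10,11,12,13,14,15): 0⊕1⊕0⊕1⊕0⊕0⊕0⊕1 = 1
Syndrome s8…s1 = 1110 → error at position 14.
Flip position 14: 100010101010001 → 100010101010011
Read data bits from positions 3,5,6,7,9,10,11,12,13,14,15: 01011010011

01011010011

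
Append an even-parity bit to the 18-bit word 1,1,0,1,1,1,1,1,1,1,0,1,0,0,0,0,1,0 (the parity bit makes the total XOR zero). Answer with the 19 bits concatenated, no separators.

XOR of the 18 data bits: 1⊕1⊕0⊕1⊕1⊕1⊕1⊕1⊕1⊕1⊕0⊕1⊕0⊕0⊕0⊕0⊕1⊕0 = 1
Parity bit = 1 (so all 19 bits XOR to 0).

1101111111010000101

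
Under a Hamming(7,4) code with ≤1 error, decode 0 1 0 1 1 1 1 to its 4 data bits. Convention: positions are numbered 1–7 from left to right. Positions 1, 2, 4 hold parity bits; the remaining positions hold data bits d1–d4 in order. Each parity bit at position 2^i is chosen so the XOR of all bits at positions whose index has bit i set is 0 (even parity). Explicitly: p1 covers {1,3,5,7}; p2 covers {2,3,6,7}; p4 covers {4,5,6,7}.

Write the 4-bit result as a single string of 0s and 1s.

s1 (pos 1,3,5,7): 0⊕0⊕1⊕1 = 0
s2 (pos 2,3,6,7): 1⊕0⊕1⊕1 = 1
s4 (pos 4,5,6,7): 1⊕1⊕1⊕1 = 0
Syndrome s4…s1 = 010 → error at position 2.
Flip position 2: 0101111 → 0001111
Read data bits from positions 3,5,6,7: 0111

0111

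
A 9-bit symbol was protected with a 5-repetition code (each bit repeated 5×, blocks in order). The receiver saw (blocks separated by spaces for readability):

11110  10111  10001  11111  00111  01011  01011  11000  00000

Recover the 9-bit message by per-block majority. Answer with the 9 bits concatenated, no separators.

Block 1 (11110): 4 ones → 1
Block 2 (10111): 4 ones → 1
Block 3 (10001): 2 ones → 0
Block 4 (11111): 5 ones → 1
Block 5 (00111): 3 ones → 1
Block 6 (01011): 3 ones → 1
Block 7 (01011): 3 ones → 1
Block 8 (11000): 2 ones → 0
Block 9 (00000): 0 ones → 0

110111100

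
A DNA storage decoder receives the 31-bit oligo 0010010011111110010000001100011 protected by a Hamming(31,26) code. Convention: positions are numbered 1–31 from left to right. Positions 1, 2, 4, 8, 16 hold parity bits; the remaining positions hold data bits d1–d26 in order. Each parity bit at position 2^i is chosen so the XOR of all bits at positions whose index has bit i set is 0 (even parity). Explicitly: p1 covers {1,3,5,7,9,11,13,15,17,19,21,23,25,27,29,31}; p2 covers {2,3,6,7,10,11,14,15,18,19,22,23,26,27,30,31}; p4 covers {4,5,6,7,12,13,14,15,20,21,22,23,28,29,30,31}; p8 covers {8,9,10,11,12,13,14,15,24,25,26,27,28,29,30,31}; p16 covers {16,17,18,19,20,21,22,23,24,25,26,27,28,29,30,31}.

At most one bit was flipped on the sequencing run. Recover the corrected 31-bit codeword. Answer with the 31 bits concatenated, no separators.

s1 (pos 1,3,5,7,9,11,13,15,17,19,21,23,25,27,29,31): 0⊕1⊕0⊕0⊕1⊕1⊕1⊕1⊕0⊕0⊕0⊕0⊕1⊕0⊕0⊕1 = 1
s2 (pos 2,3,6,7,10,11,14,15,18,19,22,23,26,27,30,31): 0⊕1⊕1⊕0⊕1⊕1⊕1⊕1⊕1⊕0⊕0⊕0⊕1⊕0⊕1⊕1 = 0
s4 (pos 4,5,6,7,12,13,14,15,20,21,22,23,28,29,30,31): 0⊕0⊕1⊕0⊕1⊕1⊕1⊕1⊕0⊕0⊕0⊕0⊕0⊕0⊕1⊕1 = 1
s8 (pos 8,9,10,11,12,13,14,15,24,25,26,27,28,29,30,31): 0⊕1⊕1⊕1⊕1⊕1⊕1⊕1⊕0⊕1⊕1⊕0⊕0⊕0⊕1⊕1 = 1
s16 (pos 16,17,18,19,20,21,22,23,24,25,26,27,28,29,30,31): 0⊕0⊕1⊕0⊕0⊕0⊕0⊕0⊕0⊕1⊕1⊕0⊕0⊕0⊕1⊕1 = 1
Syndrome s16…s1 = 11101 → error at position 29.
Flip position 29: 0010010011111110010000001100011 → 0010010011111110010000001100111

0010010011111110010000001100111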